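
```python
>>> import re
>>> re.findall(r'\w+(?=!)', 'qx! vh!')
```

The `(?=…)`/`(?<=…)` assertion just peeks at neighbouring text; it doesn't advance the match position.
Walking the string: at [0:2] → 'qx'; at [4:6] → 'vh'.
No capturing groups, so `findall` returns the 2 full match strings.

['qx', 'vh']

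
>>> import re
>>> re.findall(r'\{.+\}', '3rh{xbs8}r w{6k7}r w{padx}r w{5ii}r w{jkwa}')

`findall` yields the raw match text (1 of them) because the pattern has no groups.

['{xbs8}r w{6k7}r w{padx}r w{5ii}r w{jkwa}']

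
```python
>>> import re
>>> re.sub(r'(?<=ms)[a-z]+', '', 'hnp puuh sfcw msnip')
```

'hnp puuh sfcw ms'

Lookahead/lookbehind check context without consuming it, so the matched span excludes the asserted characters.
Matches: at [16:19] → 'nip'.
Every occurrence is swapped for ''.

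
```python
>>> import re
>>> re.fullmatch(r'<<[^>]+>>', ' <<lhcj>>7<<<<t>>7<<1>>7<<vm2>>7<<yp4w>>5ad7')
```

`re.fullmatch` is like wrapping the pattern in `^…$` (in single-line mode).
Here the string isn't matched end-to-end, so the call returns None.

None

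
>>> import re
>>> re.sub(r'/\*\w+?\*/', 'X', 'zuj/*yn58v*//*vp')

Each match is replaced by 'X'.

'zujX/*vp'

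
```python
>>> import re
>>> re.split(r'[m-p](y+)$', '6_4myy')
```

['6_4', 'yy', '']

Because the pattern has a capturing group, `split` also inserts each captured text between the pieces.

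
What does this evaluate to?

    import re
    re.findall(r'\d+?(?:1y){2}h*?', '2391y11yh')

`findall` yields the raw match text (0 of them) because the pattern has no groups.
Nothing in the string satisfies the pattern, so the list is empty.

[]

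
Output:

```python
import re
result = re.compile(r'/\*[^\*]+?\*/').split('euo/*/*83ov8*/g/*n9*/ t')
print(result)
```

`split` removes every match and returns the 3 fragments in between.

['euo/*', 'g', ' t']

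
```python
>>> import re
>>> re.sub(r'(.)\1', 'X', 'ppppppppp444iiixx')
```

After group 1 captures some text, `\1` only succeeds where that same text appears again.
Matches: at [0:2] → 'pp'; at [2:4] → 'pp'; at [4:6] → 'pp'; at [6:8] → 'pp'; at [9:11] → '44'; ….
Every occurrence is swapped for 'X'.

'XXXXpX4XiX'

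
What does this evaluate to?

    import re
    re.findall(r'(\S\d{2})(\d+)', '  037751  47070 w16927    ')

[('037', '751'), ('470', '70'), ('w16', '927')]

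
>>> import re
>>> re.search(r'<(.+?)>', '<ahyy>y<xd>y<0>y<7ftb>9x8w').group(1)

Because the quantifier is non-greedy, it stops expanding at the earliest point where the rest of the pattern can succeed.
Unlike `match`, `search` isn't anchored — it looks for the pattern anywhere in the string.
The match spans [0:6] → '<ahyy>'.
Captured: group 1 = 'ahyy'.

'ahyy'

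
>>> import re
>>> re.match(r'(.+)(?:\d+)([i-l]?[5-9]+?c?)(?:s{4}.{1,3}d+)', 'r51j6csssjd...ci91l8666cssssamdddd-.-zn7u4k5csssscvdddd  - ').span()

(0, 55)

`re.match` only tries the pattern at the start of the string.
The match spans [0:55] → 'r51j6csssjd...ci91l8666cssssamdddd-.-zn7u4k5csssscvdddd'.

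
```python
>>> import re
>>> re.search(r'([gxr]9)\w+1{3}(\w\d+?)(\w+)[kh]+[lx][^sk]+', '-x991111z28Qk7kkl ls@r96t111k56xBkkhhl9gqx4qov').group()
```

The match spans [1:19] → 'x991111z28Qk7kkl l'.

'x991111z28Qk7kkl l'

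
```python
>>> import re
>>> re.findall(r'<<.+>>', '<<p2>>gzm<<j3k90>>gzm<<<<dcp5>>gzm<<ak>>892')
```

['<<p2>>gzm<<j3k90>>gzm<<<<dcp5>>gzm<<ak>>']

Scanning left to right: at [0:40] → '<<p2>>gzm<<j3k90>>gzm<<<<dcp5>>gzm<<ak>>'.
No capturing groups, so `findall` returns the 1 full match string.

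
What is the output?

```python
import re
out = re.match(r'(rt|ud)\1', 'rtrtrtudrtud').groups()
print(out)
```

('rt',)

A backreference is literal: `\1` must see the identical characters the first group matched.
With `match`, the pattern is implicitly anchored at the beginning.
The match spans [0:4] → 'rtrt'.
Captured: group 1 = 'rt'.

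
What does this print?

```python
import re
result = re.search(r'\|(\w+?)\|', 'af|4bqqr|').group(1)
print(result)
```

4bqqr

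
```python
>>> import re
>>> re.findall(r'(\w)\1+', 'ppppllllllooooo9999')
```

`\1` has to match the exact text group 1 already captured.
Matches: at [0:4] match 'pppp', group 1 = 'p'; at [4:10] match 'llllll', group 1 = 'l'; at [10:15] match 'ooooo', group 1 = 'o'; at [15:19] match '9999', group 1 = '9'.
Because there's exactly one group, `findall` drops the full match and keeps group 1 from each hit.

['p', 'l', 'o', '9']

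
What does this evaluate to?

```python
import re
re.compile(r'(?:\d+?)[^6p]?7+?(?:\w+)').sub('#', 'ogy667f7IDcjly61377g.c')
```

Pattern: one or more of a digit (lazy) (non-capturing group); then optionally any character except [6p], then one or more of a literal '7' (lazy); then one or more of a word character (non-capturing group).
Matches: at [3:20] → '667f7IDcjly61377g'.
Every occurrence is swapped for '#'.

'ogy#.c'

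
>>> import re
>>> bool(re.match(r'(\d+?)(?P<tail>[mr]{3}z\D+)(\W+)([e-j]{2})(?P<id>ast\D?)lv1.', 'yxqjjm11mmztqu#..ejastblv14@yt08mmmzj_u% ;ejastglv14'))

This matches one or more of a digit (lazy) (captured); then exactly 3 of one of [mr], then the literal 'z', then one or more of a non-digit (captured as 'tail'); then one or more of a non-word character (captured); then exactly 2 of a character in [e-j] (captured); then the literal 'ast', then optionally a non-digit (captured as 'id'); then the literal 'lv1', then any character.
With `match`, the pattern is implicitly anchored at the beginning.
Here the string doesn't start with a match, so the call returns None, and `bool(None)` is False.

False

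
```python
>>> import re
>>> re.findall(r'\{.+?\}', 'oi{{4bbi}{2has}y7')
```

The `?` after the quantifier makes it lazy — it takes as little as possible before letting the rest of the pattern try.
Since nothing is captured, `findall` lists the 2 matched substrings directly.

['{{4bbi}', '{2has}']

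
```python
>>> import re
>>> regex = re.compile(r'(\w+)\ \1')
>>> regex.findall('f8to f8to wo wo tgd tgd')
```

A backreference is literal: `\1` must see the identical characters the first group matched.
`findall` collects group 1 from each match (3 total).

['f8to', 'wo', 'tgd']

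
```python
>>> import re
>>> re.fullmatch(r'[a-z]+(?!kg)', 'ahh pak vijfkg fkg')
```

None

Because the assertion is negative and zero-width, positions next to the forbidden text are skipped.
For `fullmatch`, every character of the input must be accounted for by the pattern.
Here the string isn't matched end-to-end, so the call returns None.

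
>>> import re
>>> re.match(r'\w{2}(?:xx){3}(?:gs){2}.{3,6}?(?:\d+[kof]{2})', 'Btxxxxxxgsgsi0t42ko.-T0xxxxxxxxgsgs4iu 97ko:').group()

'Btxxxxxxgsgsi0t42ko'

`match` is anchored at position 0; if the pattern doesn't fit there, it returns None.
The match spans [0:19] → 'Btxxxxxxgsgsi0t42ko'.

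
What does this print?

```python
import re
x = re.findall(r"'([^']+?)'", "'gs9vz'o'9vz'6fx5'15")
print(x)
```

Walking the string: at [0:7] match "'gs9vz'", group 1 = 'gs9vz'; at [8:13] match "'9vz'", group 1 = '9vz'.
Because there's exactly one group, `findall` drops the full match and keeps group 1 from each hit.

['gs9vz', '9vz']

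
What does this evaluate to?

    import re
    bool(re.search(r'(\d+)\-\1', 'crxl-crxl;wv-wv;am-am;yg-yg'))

False

A backreference is literal: `\1` must see the identical characters the first group matched.
`search` walks the string left to right and returns the first match it finds.
Here no position works, so the call returns None, and `bool(None)` is False.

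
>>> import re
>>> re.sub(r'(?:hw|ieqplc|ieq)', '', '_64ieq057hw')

Matches: at [3:6] → 'ieq'; at [9:11] → 'hw'.
`sub` substitutes '' at each match site.

'_64057'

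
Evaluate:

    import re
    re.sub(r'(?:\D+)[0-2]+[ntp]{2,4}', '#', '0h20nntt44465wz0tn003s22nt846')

'0#44465#003#846'

This matches one or more of a non-digit (non-capturing group); then one or more of a character in [0-2], then 2 to 4 of one of [ntp].
`sub` substitutes '#' at each match site.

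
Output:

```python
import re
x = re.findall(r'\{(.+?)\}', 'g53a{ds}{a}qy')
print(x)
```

['ds', 'a']

With a single group, `findall` returns only what that group captured — 2 items.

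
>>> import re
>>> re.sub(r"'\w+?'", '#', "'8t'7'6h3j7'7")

'#7#7'

Matches: at [0:4] → "'8t'"; at [5:12] → "'6h3j7'".
`sub` substitutes '#' at each match site.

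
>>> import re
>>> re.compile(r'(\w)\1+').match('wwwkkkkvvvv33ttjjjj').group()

'www'

The backreference `\1` re-matches whatever the first group consumed, character for character.
`re.match` won't scan ahead — the pattern has to work from the very first character.
The match spans [0:3] → 'www'.
Captured: group 1 = 'w'.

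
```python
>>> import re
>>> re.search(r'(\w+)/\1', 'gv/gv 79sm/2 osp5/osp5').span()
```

(0, 5)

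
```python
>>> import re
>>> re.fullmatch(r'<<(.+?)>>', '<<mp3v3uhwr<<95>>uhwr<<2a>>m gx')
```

None

`re.fullmatch` requires the pattern to consume the entire string.
Here there's no way to consume every character, so the call returns None.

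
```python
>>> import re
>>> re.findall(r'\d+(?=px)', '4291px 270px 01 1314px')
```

['4291', '270', '1314']

The positive lookaround only admits positions where the adjacent text matches; those characters stay outside the span.
Walking the string: at [0:4] → '4291'; at [7:10] → '270'; at [16:20] → '1314'.
With no groups in the pattern, `findall` gives back each whole match — 3 here.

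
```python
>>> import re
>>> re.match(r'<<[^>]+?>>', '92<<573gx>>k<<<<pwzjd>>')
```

`re.match` won't scan ahead — the pattern has to work from the very first character.
Here position 0 doesn't satisfy it, so the call returns None.

None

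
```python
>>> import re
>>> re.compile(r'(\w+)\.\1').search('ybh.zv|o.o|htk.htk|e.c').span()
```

(7, 10)

`\1` has to match the exact text group 1 already captured.
The match spans [7:10] → 'o.o'.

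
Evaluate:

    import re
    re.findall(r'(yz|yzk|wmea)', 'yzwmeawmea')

['yz', 'wmea', 'wmea']

Scanning left to right: at [0:2] match 'yz', group 1 = 'yz'; at [2:6] match 'wmea', group 1 = 'wmea'; at [6:10] match 'wmea', group 1 = 'wmea'.
Because there's exactly one group, `findall` drops the full match and keeps group 1 from each hit.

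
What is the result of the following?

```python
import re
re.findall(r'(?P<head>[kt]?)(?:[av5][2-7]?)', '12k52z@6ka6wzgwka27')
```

['k', 'k', 'k']

The pattern matches optionally one of [kt] (captured as 'head'); then one of [av5], then optionally a character in [2-7] (non-capturing group).
Walking the string: at [2:5] match 'k52', group 1 = 'k'; at [8:11] match 'ka6', group 1 = 'k'; at [15:18] match 'ka2', group 1 = 'k'.
Because there's exactly one group, `findall` drops the full match and keeps group 1 from each hit.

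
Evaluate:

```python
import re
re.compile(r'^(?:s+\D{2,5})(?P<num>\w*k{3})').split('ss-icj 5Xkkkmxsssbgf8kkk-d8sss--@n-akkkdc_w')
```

['', '5Xkkkmxsssbgf8kkk', '-d8sss--@n-akkkdc_w']

The pattern matches anchored at the start of the string; then one or more of a literal 's', then 2 to 5 of a non-digit (non-capturing group); then zero or more of a word character, then exactly 3 of a literal 'k' (captured as 'num').
Matches to split on: at [0:24] → 'ss-icj 5Xkkkmxsssbgf8kkk'.
Because the pattern has a capturing group, `split` also inserts each captured text between the pieces.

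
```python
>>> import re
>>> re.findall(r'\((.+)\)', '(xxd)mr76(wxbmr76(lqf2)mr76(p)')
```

['xxd)mr76(wxbmr76(lqf2)mr76(p']

Scanning left to right: at [0:30] match '(xxd)mr76(wxbmr76(lqf2)mr76(p)', group 1 = 'xxd)mr76(wxbmr76(lqf2)mr76(p'.
One capturing group, so `findall` returns just the captured substring from the one match — 1 in all.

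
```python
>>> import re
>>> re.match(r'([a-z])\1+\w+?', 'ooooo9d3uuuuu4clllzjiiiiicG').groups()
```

The match spans [0:6] → 'ooooo9'.
Captured: group 1 = 'o'.

('o',)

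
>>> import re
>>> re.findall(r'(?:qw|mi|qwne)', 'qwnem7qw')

Branches in `(...|...)` are attempted left-to-right; the first branch that allows the whole pattern to succeed is taken.
Scanning left to right: at [0:2] → 'qw'; at [6:8] → 'qw'.
With no groups in the pattern, `findall` gives back each whole match — 2 here.

['qw', 'qw']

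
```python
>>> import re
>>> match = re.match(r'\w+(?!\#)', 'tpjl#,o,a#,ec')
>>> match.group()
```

`re.match` won't scan ahead — the pattern has to work from the very first character.
The match spans [0:3] → 'tpj'.

'tpj'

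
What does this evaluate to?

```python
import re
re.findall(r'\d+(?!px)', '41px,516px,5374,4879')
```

The negative lookahead/lookbehind blocks any match where the forbidden context is present.
Scanning left to right: at [0:1] → '4'; at [5:7] → '51'; at [11:15] → '5374'; at [16:20] → '4879'.
Since nothing is captured, `findall` lists the 4 matched substrings directly.

['4', '51', '5374', '4879']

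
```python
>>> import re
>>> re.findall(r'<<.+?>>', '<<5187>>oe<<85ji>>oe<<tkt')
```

A non-greedy quantifier consumes as few characters as it can — just enough that the remainder of the pattern still matches from where it stops; whatever follows it matches normally.
`findall` yields the raw match text (2 of them) because the pattern has no groups.

['<<5187>>', '<<85ji>>']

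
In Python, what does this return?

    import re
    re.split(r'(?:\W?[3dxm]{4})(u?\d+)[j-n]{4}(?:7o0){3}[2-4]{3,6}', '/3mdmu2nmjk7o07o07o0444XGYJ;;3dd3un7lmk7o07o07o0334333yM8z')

The pattern matches optionally a non-word character, then exactly 4 of one of [3dxm] (non-capturing group); then optionally a literal 'u', then one or more of a digit (captured); then exactly 4 of a character in [j-n], then the literal '7o0' repeated 3 times, then 3 to 6 of a character in [2-4].
Matches to split on: at [0:23] → '/3mdmu2nmjk7o07o07o0444'.
`re.split` interleaves the captured-group text with the surrounding fragments.

['', 'u2', 'XGYJ;;3dd3un7lmk7o07o07o0334333yM8z']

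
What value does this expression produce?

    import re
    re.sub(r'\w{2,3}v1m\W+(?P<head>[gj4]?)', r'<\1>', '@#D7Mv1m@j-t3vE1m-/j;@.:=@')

'@#<j>-t3vE1m-/j;@.:=@'

Pattern: 2 to 3 of a word character, then the literal 'v1m', then one or more of a non-word character; then optionally one of [gj4] (captured as 'head').
Matches: at [2:10] → 'D7Mv1m@j'.
Each match is replaced using the text its own group 1 captured.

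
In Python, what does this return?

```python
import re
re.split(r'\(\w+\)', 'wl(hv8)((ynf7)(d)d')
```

`split` removes every match and returns the 4 fragments in between.

['wl', '(', '', 'd']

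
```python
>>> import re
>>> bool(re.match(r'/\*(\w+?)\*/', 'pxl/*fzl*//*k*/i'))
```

False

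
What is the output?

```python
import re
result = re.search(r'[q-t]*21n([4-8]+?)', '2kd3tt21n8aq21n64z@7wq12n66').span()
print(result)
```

(4, 10)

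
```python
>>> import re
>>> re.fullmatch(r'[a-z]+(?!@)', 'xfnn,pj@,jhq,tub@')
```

`fullmatch` succeeds only if the pattern covers the string from start to end.
Here the string isn't matched end-to-end, so the call returns None.

None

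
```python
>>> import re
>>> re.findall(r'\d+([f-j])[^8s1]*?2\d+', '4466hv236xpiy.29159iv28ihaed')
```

One capturing group, so `findall` returns just the captured substring from each match — 2 in all.

['h', 'i']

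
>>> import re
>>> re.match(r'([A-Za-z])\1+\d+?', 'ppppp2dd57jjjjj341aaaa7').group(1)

'p'

The match spans [0:6] → 'ppppp2'.
Captured: group 1 = 'p'.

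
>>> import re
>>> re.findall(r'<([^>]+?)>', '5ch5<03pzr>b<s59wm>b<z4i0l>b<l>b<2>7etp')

['03pzr', 's59wm', 'z4i0l', 'l', '2']

`findall` collects group 1 from each match (5 total).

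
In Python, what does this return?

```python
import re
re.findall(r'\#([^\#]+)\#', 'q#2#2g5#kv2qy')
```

['2']

Matches: at [1:4] match '#2#', group 1 = '2'.
One capturing group, so `findall` returns just the captured substring from the one match — 1 in all.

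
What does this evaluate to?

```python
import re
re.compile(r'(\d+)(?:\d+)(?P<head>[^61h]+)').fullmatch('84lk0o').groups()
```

('8', 'lk0o')

This matches one or more of a digit (captured); then one or more of a digit (non-capturing group); then one or more of any character except [61h] (captured as 'head').
`fullmatch` succeeds only if the pattern covers the string from start to end.
The match spans [0:6] → '84lk0o'.
Captured: group 1 = '8', group 2 = 'lk0o'.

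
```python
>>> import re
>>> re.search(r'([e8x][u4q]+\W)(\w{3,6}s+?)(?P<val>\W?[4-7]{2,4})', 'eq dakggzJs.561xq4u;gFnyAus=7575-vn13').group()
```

'xq4u;gFnyAus=7575'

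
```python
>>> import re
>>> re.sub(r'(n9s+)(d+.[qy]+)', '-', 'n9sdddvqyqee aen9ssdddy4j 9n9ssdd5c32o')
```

Pattern: the literal 'n9', then one or more of a literal 's' (captured); then one or more of a literal 'd', then any character, then one or more of one of [qy] (captured).
Matches: at [0:10] → 'n9sdddvqyq'; at [15:23] → 'n9ssdddy'.
Each match is replaced by '-'.

'-ee ae-4j 9n9ssdd5c32o'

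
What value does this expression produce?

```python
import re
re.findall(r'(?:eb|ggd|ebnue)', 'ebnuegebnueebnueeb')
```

['eb', 'eb', 'eb', 'eb']

Alternation isn't longest-match — the leftmost alternative that fits at this position is chosen.
Since nothing is captured, `findall` lists the 4 matched substrings directly.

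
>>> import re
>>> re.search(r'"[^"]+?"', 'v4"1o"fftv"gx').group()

'"1o"'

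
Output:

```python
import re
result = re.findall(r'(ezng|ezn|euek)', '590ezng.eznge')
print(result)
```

['ezng', 'ezng']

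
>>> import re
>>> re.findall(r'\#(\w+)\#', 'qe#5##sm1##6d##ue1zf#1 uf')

One capturing group, so `findall` returns just the captured substring from each match — 4 in all.

['5', 'sm1', '6d', 'ue1zf']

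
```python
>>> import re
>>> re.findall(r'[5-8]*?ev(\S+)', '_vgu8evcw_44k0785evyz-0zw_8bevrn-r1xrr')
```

['cw_44k0785evyz-0zw_8bevrn-r1xrr']

The pattern matches zero or more of a character in [5-8] (lazy), then the literal 'ev'; then one or more of a non-whitespace character (captured).
Matches: at [4:38] match '8evcw_44k0785evyz-0zw_8bevrn-r1xrr', group 1 = 'cw_44k0785evyz-0zw_8bevrn-r1xrr'.
`findall` collects group 1 from the one match (1 total).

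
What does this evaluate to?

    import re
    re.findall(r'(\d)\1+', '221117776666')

['2', '1', '7', '6']

`\1` is not a pattern — it's the concrete string captured by group 1, re-applied verbatim.
Scanning left to right: at [0:2] match '22', group 1 = '2'; at [2:5] match '111', group 1 = '1'; at [5:8] match '777', group 1 = '7'; at [8:12] match '6666', group 1 = '6'.
`findall` collects group 1 from each match (4 total).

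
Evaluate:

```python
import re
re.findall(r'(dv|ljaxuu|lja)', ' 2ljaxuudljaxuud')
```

`|` is ordered: at each position the engine commits to the first alternative that works.
One capturing group, so `findall` returns just the captured substring from each match — 2 in all.

['ljaxuu', 'ljaxuu']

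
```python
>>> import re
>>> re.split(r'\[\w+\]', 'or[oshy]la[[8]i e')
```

['or', 'la[', 'i e']

Each match becomes a cut point; 3 segments remain.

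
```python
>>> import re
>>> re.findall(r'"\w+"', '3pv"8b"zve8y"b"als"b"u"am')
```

With no groups in the pattern, `findall` gives back each whole match — 3 here.

['"8b"', '"b"', '"b"']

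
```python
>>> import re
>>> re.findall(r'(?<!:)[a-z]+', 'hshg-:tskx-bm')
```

['hshg', 'skx', 'bm']

A negative assertion filters positions out without eating any characters.
No capturing groups, so `findall` returns the 3 full match strings.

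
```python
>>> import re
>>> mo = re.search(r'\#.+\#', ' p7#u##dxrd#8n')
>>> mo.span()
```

`re.search` tries every starting position until one works.
The match spans [3:12] → '#u##dxrd#'.

(3, 12)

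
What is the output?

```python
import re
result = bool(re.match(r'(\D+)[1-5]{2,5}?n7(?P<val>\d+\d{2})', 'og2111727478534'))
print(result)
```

False

`re.match` won't scan ahead — the pattern has to work from the very first character.
Here the string doesn't start with a match, so the call returns None, and `bool(None)` is False.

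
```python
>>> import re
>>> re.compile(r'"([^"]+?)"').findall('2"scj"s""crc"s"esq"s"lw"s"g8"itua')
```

Scanning left to right: at [1:6] match '"scj"', group 1 = 'scj'; at [8:13] match '"crc"', group 1 = 'crc'; at [14:19] match '"esq"', group 1 = 'esq'; at [20:24] match '"lw"', group 1 = 'lw'; at [25:29] match '"g8"', group 1 = 'g8'.
With a single group, `findall` returns only what that group captured — 5 items.

['scj', 'crc', 'esq', 'lw', 'g8']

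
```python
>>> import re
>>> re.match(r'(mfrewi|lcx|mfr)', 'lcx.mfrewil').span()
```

With `match`, the pattern is implicitly anchored at the beginning.
The match spans [0:3] → 'lcx'.
Captured: group 1 = 'lcx'.

(0, 3)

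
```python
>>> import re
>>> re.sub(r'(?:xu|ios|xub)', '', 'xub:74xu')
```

Branches in `(...|...)` are attempted left-to-right; the first branch that allows the whole pattern to succeed is taken.
Matches: at [0:2] → 'xu'; at [6:8] → 'xu'.
Every occurrence is swapped for ''.

'b:74'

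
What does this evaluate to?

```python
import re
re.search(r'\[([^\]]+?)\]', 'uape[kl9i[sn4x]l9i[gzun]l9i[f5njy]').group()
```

'[kl9i[sn4x]'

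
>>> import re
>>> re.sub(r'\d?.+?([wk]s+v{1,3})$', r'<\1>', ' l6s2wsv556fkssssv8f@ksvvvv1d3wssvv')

'<wssvv>'

Pattern: optionally a digit, then one or more of any character (lazy); then one of [wk], then one or more of the literal 's', then 1 to 3 of a literal 'v' (captured); then anchored at the end.
Each match is replaced using the text its own group 1 captured.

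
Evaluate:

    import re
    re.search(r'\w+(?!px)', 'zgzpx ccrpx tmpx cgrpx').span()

(0, 5)

`(?!…)`/`(?<!…)` only lets a position through if the neighbouring text does NOT match; no characters are consumed.
`re.search` scans for the first position where the pattern succeeds.
The match spans [0:5] → 'zgzpx'.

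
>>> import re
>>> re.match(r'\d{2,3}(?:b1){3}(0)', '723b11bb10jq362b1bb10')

`re.match` only tries the pattern at the start of the string.
Here the pattern fails at index 0, so the call returns None.

None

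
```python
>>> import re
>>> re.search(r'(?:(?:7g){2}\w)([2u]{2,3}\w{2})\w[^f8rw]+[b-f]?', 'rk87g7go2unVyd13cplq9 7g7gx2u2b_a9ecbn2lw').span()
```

(3, 40)

This matches the literal '7g' repeated 2 times, then a word character (non-capturing group); then 2 to 3 of one of [2u], then exactly 2 of a word character (captured); then a word character; then one or more of any character except [f8rw]; then optionally a character in [b-f].
Unlike `match`, `search` isn't anchored — it looks for the pattern anywhere in the string.
The match spans [3:40] → '7g7go2unVyd13cplq9 7g7gx2u2b_a9ecbn2l'.
Captured: group 1 = '2unV'.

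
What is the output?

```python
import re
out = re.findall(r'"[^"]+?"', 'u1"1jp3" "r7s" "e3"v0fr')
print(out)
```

['"1jp3"', '"r7s"', '"e3"']

With no groups in the pattern, `findall` gives back each whole match — 3 here.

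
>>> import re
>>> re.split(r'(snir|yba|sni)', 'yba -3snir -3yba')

`|` is ordered: at each position the engine commits to the first alternative that works.
Matches to split on: at [0:3] → 'yba'; at [6:10] → 'snir'; at [13:16] → 'yba'.
Because the pattern has a capturing group, `split` also inserts each captured text between the pieces.

['', 'yba', ' -3', 'snir', ' -3', 'yba', '']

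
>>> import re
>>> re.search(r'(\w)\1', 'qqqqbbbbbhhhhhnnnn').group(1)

'q'

After group 1 captures some text, `\1` only succeeds where that same text appears again.
`re.search` tries every starting position until one works.
The match spans [0:2] → 'qq'.
Captured: group 1 = 'q'.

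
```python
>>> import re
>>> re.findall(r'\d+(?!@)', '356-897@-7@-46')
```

The negative lookaround is zero-width — it rules out positions where the adjacent text would match, without consuming anything.
No capturing groups, so `findall` returns the 3 full match strings.

['356', '89', '46']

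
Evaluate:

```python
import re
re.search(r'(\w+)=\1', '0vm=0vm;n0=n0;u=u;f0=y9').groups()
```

The match spans [0:7] → '0vm=0vm'.
Captured: group 1 = '0vm'.

('0vm',)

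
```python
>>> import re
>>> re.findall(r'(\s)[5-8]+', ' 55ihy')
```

[' ']

`findall` collects group 1 from the one match (1 total).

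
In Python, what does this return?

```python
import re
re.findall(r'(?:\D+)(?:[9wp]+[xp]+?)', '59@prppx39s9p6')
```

Pattern: one or more of a non-digit (non-capturing group); then one or more of one of [9wp], then one or more of one of [xp] (lazy) (non-capturing group).
`findall` yields the raw match text (2 of them) because the pattern has no groups.

['@prppx', 's9p']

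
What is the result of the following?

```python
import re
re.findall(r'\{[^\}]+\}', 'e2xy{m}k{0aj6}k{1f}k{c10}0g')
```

['{m}', '{0aj6}', '{1f}', '{c10}']

Matches: at [4:7] → '{m}'; at [8:14] → '{0aj6}'; at [15:19] → '{1f}'; at [20:25] → '{c10}'.
With no groups in the pattern, `findall` gives back each whole match — 4 here.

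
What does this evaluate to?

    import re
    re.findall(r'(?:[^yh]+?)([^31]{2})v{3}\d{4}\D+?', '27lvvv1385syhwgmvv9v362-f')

['7l']

With a single group, `findall` returns only what that group captured — 1 item.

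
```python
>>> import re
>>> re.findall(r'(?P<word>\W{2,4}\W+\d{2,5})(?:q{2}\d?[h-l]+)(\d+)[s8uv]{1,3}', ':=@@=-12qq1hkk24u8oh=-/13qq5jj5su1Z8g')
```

[(':=@@=-12', '24'), ('=-/13', '5')]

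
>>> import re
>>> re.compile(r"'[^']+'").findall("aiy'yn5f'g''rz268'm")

Walking the string: at [3:9] → "'yn5f'"; at [11:18] → "'rz268'".
No capturing groups, so `findall` returns the 2 full match strings.

["'yn5f'", "'rz268'"]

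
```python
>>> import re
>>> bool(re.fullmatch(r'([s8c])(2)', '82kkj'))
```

`fullmatch` succeeds only if the pattern covers the string from start to end.
Here there's no way to consume every character, so the call returns None, and `bool(None)` is False.

False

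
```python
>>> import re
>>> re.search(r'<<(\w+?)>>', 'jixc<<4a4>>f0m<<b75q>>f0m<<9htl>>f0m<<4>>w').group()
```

'<<4a4>>'

`re.search` scans for the first position where the pattern succeeds.
The match spans [4:11] → '<<4a4>>'.
Captured: group 1 = '4a4'.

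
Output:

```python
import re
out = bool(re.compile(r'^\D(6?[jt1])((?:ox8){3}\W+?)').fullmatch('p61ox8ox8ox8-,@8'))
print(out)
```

False

This matches anchored at the start of the string; then a non-digit; then optionally the literal '6', then one of [jt1] (captured); then the literal 'ox8' repeated 3 times, then one or more of a non-word character (lazy) (captured).
`re.fullmatch` is like wrapping the pattern in `^…$` (in single-line mode).
Here there's no way to consume every character, so the call returns None, and `bool(None)` is False.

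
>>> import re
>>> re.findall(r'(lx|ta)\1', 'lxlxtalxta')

After group 1 captures some text, `\1` only succeeds where that same text appears again.
One capturing group, so `findall` returns just the captured substring from the one match — 1 in all.

['lx']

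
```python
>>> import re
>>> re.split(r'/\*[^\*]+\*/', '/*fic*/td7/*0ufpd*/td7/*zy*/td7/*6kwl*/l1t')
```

Matches to split on: at [0:7] → '/*fic*/'; at [10:19] → '/*0ufpd*/'; at [22:28] → '/*zy*/'; at [31:39] → '/*6kwl*/'.
Splitting on the pattern gives 5 pieces.

['', 'td7', 'td7', 'td7', 'l1t']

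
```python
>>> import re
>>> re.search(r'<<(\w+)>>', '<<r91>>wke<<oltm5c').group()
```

Unlike `match`, `search` isn't anchored — it looks for the pattern anywhere in the string.
The match spans [0:7] → '<<r91>>'.
Captured: group 1 = 'r91'.

'<<r91>>'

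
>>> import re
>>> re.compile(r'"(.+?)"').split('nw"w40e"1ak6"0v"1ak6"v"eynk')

['nw', 'w40e', '1ak6', '0v', '1ak6', 'v', 'eynk']

Lazy quantifiers expand one character at a time until the remainder of the pattern can match.
`re.split` interleaves the captured-group text with the surrounding fragments.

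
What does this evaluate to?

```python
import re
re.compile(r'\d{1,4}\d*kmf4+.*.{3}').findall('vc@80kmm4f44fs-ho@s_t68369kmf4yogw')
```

The pattern matches 1 to 4 of a digit, then zero or more of a digit, then the literal 'kmf'; then one or more of a literal '4', then zero or more of any character, then exactly 3 of any character.
Walking the string: at [21:34] → '68369kmf4yogw'.
With no groups in the pattern, `findall` gives back each whole match — 1 here.

['68369kmf4yogw']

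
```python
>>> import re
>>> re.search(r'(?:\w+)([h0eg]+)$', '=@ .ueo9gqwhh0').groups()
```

The pattern matches one or more of a word character (non-capturing group); then one or more of one of [h0eg] (captured); then anchored at the end.
`search` walks the string left to right and returns the first match it finds.
The match spans [4:14] → 'ueo9gqwhh0'.
Captured: group 1 = '0'.

('0',)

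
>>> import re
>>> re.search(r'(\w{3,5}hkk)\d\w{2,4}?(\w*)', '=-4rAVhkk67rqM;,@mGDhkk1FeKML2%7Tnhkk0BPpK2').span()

(2, 14)

The match spans [2:14] → '4rAVhkk67rqM'.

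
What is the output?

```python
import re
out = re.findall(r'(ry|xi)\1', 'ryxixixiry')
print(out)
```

`\1` is not a pattern — it's the concrete string captured by group 1, re-applied verbatim.
One capturing group, so `findall` returns just the captured substring from the one match — 1 in all.

['xi']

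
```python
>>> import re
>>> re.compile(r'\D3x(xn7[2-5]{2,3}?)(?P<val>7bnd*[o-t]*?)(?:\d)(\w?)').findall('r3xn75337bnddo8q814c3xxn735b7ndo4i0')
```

3 groups means each result is a tuple of 3 captured strings — 0 here.
Nothing in the string satisfies the pattern, so the list is empty.

[]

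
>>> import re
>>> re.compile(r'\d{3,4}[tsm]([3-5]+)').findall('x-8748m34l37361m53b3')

['34', '53']

`findall` collects group 1 from each match (2 total).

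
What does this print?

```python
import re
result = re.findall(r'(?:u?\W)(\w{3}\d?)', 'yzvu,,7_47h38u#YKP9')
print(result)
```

The pattern matches optionally a literal 'u', then a non-word character (non-capturing group); then exactly 3 of a word character, then optionally a digit (captured).
`findall` collects group 1 from each match (2 total).

['7_47', 'YKP9']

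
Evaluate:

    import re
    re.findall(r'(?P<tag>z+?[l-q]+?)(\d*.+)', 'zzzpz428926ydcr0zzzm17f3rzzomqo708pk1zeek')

[('zzzp', 'z428926ydcr0zzzm17f3rzzomqo708pk1zeek')]

Pattern: one or more of the literal 'z' (lazy), then one or more of a character in [l-q] (lazy) (captured as 'tag'); then zero or more of a digit, then one or more of any character (captured).
Scanning left to right: at [0:41] match 'zzzpz428926ydcr0zzzm17f3rzzomqo708pk1zeek', groups = ('zzzp', 'z428926ydcr0zzzm17f3rzzomqo708pk1zeek').
`findall` packs the 2 group values into a tuple for every match.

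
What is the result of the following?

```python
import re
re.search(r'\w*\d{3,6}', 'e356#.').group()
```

'e356'

The pattern matches zero or more of a word character; then 3 to 6 of a digit.
`search` walks the string left to right and returns the first match it finds.
The match spans [0:4] → 'e356'.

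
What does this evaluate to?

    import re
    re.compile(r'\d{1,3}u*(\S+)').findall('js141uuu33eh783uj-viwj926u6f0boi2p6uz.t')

With a single group, `findall` returns only what that group captured — 1 item.

['33eh783uj-viwj926u6f0boi2p6uz.t']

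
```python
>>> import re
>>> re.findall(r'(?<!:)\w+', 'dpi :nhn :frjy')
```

The negative lookaround is zero-width — it rules out positions where the adjacent text would match, without consuming anything.
Matches: at [0:3] → 'dpi'; at [6:8] → 'hn'; at [11:14] → 'rjy'.
`findall` yields the raw match text (3 of them) because the pattern has no groups.

['dpi', 'hn', 'rjy']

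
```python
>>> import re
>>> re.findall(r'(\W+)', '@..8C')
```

The pattern matches one or more of a non-word character (captured).
Scanning left to right: at [0:3] match '@..', group 1 = '@..'.
Because there's exactly one group, `findall` drops the full match and keeps group 1 from the one hit.

['@..']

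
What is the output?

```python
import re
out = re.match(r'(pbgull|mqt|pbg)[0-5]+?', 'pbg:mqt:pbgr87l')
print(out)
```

None

`match` is anchored at position 0; if the pattern doesn't fit there, it returns None.
Here the string doesn't start with a match, so the call returns None.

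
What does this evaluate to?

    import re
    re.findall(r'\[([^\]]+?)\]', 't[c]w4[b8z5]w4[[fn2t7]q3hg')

['c', 'b8z5', '[fn2t7']

Scanning left to right: at [1:4] match '[c]', group 1 = 'c'; at [6:12] match '[b8z5]', group 1 = 'b8z5'; at [14:22] match '[[fn2t7]', group 1 = '[fn2t7'.
With a single group, `findall` returns only what that group captured — 3 items.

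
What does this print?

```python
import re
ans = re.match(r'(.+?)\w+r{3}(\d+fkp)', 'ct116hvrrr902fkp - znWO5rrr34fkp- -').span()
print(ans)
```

Pattern: one or more of any character (lazy) (captured); then one or more of a word character, then exactly 3 of the literal 'r'; then one or more of a digit, then the literal 'fkp' (captured).
Lazy quantifiers expand one character at a time until the remainder of the pattern can match.
`re.match` won't scan ahead — the pattern has to work from the very first character.
The match spans [0:16] → 'ct116hvrrr902fkp'.
Captured: group 1 = 'c', group 2 = '902fkp'.

(0, 16)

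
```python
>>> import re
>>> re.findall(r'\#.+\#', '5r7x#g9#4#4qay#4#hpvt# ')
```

['#g9#4#4qay#4#hpvt#']

With no groups in the pattern, `findall` gives back each whole match — 1 here.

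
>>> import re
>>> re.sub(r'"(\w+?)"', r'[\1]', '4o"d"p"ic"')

The replacement refers to a captured group, so each match is rewritten using its own captured text.

'4o[d]p[ic]'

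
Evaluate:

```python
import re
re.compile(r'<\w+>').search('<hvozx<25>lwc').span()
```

(6, 10)

The match spans [6:10] → '<25>'.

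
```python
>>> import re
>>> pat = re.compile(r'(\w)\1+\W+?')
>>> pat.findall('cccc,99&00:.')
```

['c', '9', '0']

A backreference is literal: `\1` must see the identical characters the first group matched.
Scanning left to right: at [0:5] match 'cccc,', group 1 = 'c'; at [5:8] match '99&', group 1 = '9'; at [8:11] match '00:', group 1 = '0'.
With a single group, `findall` returns only what that group captured — 3 items.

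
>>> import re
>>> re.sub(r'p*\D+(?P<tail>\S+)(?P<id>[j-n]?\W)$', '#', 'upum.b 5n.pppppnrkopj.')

'#'

This matches zero or more of the literal 'p', then one or more of a non-digit; then one or more of a non-whitespace character (captured as 'tail'); then optionally a character in [j-n], then a non-word character (captured as 'id'); then anchored at the end.
Matches: at [0:22] → 'upum.b 5n.pppppnrkopj.'.
`sub` substitutes '#' at each match site.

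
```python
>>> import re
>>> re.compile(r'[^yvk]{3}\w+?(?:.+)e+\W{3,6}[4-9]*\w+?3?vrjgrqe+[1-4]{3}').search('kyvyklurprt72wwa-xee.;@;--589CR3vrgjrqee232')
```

None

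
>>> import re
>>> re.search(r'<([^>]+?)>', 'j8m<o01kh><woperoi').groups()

('o01kh',)

The match spans [3:10] → '<o01kh>'.
Captured: group 1 = 'o01kh'.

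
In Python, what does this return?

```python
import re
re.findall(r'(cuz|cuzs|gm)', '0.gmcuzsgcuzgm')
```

['gm', 'cuz', 'cuz', 'gm']

Branches in `(...|...)` are attempted left-to-right; the first branch that allows the whole pattern to succeed is taken.
Matches: at [2:4] match 'gm', group 1 = 'gm'; at [4:7] match 'cuz', group 1 = 'cuz'; at [9:12] match 'cuz', group 1 = 'cuz'; at [12:14] match 'gm', group 1 = 'gm'.
`findall` collects group 1 from each match (4 total).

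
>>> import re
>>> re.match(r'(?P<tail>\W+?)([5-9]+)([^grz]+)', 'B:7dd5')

This matches one or more of a non-word character (lazy) (captured as 'tail'); then one or more of a character in [5-9] (captured); then one or more of any character except [grz] (captured).
`match` is anchored at position 0; if the pattern doesn't fit there, it returns None.
Here the string doesn't start with a match, so the call returns None.

None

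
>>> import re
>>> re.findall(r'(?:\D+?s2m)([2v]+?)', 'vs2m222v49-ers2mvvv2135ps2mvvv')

This matches one or more of a non-digit (lazy), then the literal 's2m' (non-capturing group); then one or more of one of [2v] (lazy) (captured).
Scanning left to right: at [0:5] match 'vs2m2', group 1 = '2'; at [10:17] match '-ers2mv', group 1 = 'v'; at [23:28] match 'ps2mv', group 1 = 'v'.
`findall` collects group 1 from each match (3 total).

['2', 'v', 'v']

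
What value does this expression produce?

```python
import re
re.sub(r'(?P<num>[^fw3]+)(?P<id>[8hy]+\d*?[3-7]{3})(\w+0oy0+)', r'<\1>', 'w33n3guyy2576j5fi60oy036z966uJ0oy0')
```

Pattern: one or more of any character except [fw3] (captured as 'num'); then one or more of one of [8hy], then zero or more of a digit (lazy), then exactly 3 of a character in [3-7] (captured as 'id'); then one or more of a word character, then the literal '0oy', then one or more of a literal '0' (captured).
Matches: at [5:34] → 'guyy2576j5fi60oy036z966uJ0oy0'.
Each match is replaced using the text its own group 1 captured.

'w33n3<guy>'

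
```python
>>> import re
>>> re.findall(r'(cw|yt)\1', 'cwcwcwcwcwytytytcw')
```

['cw', 'cw', 'yt']

The backreference `\1` re-matches whatever the first group consumed, character for character.
Because there's exactly one group, `findall` drops the full match and keeps group 1 from each hit.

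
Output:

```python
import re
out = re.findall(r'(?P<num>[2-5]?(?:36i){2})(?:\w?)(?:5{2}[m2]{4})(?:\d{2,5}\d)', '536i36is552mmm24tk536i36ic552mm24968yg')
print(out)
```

['536i36i']

Pattern: optionally a character in [2-5], then the literal '36i' repeated 2 times (captured as 'num'); then optionally a word character (non-capturing group); then exactly 2 of the literal '5', then exactly 4 of one of [m2] (non-capturing group); then 2 to 5 of a digit, then a digit (non-capturing group).
One capturing group, so `findall` returns just the captured substring from the one match — 1 in all.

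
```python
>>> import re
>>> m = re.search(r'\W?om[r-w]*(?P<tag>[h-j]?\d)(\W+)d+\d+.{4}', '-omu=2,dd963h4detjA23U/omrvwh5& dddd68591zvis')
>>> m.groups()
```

('h5', '& ')

The match spans [22:45] → '/omrvwh5& dddd68591zvis'.
Captured: group 1 = 'h5', group 2 = '& '.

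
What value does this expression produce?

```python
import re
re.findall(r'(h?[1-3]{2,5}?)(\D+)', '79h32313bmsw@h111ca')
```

This matches optionally a literal 'h', then 2 to 5 of a character in [1-3] (lazy) (captured); then one or more of a non-digit (captured).
Multiple groups make `findall` return tuples — one 2-tuple for each match.

[('h32313', 'bmsw@h'), ('111', 'ca')]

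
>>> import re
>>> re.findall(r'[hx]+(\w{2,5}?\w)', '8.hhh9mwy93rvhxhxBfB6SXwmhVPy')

['9mw', 'BfB', 'VPy']

This matches one or more of one of [hx]; then 2 to 5 of a word character (lazy), then a word character (captured).
A `+?`/`*?`/`{m,n}?` starts at its minimum and grows only as far as needed for what follows to match.
Scanning left to right: at [2:8] match 'hhh9mw', group 1 = '9mw'; at [13:20] match 'hxhxBfB', group 1 = 'BfB'; at [25:29] match 'hVPy', group 1 = 'VPy'.
`findall` collects group 1 from each match (3 total).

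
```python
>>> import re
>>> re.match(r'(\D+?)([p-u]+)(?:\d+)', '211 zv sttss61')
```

None

Pattern: one or more of a non-digit (lazy) (captured); then one or more of a character in [p-u] (captured); then one or more of a digit (non-capturing group).
`re.match` only tries the pattern at the start of the string.
Here the string doesn't start with a match, so the call returns None.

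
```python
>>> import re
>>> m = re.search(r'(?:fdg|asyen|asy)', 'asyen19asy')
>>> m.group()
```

'asyen'

`|` is ordered: at each position the engine commits to the first alternative that works.
The match spans [0:5] → 'asyen'.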